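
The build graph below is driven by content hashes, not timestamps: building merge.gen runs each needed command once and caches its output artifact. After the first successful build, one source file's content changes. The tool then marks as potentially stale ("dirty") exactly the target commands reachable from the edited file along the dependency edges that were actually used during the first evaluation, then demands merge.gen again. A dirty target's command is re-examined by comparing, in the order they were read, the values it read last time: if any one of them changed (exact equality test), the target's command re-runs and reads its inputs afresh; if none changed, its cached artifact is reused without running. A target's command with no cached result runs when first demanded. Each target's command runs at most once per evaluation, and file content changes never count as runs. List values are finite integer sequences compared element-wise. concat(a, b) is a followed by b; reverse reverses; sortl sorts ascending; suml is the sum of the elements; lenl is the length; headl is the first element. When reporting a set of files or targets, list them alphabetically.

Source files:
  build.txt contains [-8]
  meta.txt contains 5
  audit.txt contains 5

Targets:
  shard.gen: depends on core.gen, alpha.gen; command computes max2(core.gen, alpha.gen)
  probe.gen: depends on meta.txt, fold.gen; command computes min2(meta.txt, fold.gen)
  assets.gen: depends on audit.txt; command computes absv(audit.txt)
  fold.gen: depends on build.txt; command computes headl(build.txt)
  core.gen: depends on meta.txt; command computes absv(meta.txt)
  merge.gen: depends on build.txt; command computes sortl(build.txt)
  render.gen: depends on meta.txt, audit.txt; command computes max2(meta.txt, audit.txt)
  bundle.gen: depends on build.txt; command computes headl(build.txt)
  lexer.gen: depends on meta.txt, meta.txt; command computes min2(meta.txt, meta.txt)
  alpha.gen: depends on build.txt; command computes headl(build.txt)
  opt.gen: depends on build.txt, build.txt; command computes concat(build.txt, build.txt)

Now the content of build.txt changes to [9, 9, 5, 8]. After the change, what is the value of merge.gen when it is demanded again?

merge.gen now evaluates to [5, 8, 9, 9].

Initial pass — values computed on the first demand:
  merge.gen = sortl([-8]) = [-8]

Second demand — change propagation:
  merge.gen: re-runs because build.txt [-8]->[9, 9, 5, 8]; new result [5, 8, 9, 9].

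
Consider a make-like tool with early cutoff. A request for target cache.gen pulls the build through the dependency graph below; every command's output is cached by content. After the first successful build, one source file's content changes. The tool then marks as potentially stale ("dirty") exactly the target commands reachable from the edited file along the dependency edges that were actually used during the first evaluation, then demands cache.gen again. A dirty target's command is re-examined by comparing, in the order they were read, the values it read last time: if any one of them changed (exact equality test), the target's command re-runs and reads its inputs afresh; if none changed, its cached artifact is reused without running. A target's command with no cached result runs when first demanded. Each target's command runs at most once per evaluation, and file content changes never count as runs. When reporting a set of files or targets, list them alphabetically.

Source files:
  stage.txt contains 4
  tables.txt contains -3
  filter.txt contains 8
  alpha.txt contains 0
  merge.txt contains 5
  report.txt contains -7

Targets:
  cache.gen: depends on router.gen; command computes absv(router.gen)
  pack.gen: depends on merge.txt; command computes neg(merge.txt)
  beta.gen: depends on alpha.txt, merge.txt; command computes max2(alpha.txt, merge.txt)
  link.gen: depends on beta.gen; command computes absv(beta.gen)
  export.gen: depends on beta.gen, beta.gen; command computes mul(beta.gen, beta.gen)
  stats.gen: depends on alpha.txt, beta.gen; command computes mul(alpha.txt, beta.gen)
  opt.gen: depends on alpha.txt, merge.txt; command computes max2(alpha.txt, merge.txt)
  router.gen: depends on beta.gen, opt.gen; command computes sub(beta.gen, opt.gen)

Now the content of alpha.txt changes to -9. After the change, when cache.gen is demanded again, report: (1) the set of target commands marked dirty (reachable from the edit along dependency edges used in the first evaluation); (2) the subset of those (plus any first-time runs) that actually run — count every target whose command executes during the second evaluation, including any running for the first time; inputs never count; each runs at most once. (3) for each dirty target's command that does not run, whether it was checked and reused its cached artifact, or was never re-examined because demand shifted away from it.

The edit dirties: beta.gen, cache.gen, opt.gen, router.gen.
2 target commands run: beta.gen, opt.gen.
Cache hits after checking: cache.gen, router.gen.
Note where the cutoff bites: router.gen is checked, finds nothing changed, and keeps its cache.

First demand of the output computes:
  beta.gen = max2(0, 5) = 5
  opt.gen = max2(0, 5) = 5
  router.gen = sub(5, 5) = 0
  cache.gen = absv(0) = 0

After the edit, cleaning proceeds:
  beta.gen: a read changed (alpha.txt 0->-9) — executes, giving 5 — identical to its old value.
  opt.gen: a read changed (alpha.txt 0->-9) — executes, giving 5 — identical to its old value.
  router.gen: dirty, but its reads are unchanged (beta.gen unchanged, opt.gen unchanged); cached 0 stands.
  cache.gen: dirty, but its reads are unchanged (router.gen unchanged); cached 0 stands.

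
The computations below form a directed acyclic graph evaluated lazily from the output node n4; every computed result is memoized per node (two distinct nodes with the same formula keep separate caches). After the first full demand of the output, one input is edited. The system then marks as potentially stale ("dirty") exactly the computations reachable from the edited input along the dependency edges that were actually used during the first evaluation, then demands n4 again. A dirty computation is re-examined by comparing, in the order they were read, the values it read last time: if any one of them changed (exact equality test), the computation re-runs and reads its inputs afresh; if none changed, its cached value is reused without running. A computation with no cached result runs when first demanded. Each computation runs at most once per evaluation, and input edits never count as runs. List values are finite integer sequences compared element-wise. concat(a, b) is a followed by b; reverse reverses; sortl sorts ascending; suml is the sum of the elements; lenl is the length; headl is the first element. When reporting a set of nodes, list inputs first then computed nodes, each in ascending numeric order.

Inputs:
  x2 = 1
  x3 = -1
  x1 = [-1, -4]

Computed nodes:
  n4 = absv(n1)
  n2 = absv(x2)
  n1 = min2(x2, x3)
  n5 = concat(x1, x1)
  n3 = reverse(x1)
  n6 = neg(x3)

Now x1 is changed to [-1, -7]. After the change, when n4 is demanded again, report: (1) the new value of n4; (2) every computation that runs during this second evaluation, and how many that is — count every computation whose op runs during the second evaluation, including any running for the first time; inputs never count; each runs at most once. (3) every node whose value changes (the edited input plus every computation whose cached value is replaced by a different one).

First demand of the output computes:
  n1 = min2(1, -1) = -1
  n4 = absv(-1) = 1

After the edit, cleaning proceeds:
  x1 only reaches undemanded nodes; the second demand re-runs nothing.

Note the shortcut — x1 feeds only undemanded nodes, so no recomputation happens.

Demanding n4 again yields 1.
0 computations run: none.
The nodes whose values change: x1.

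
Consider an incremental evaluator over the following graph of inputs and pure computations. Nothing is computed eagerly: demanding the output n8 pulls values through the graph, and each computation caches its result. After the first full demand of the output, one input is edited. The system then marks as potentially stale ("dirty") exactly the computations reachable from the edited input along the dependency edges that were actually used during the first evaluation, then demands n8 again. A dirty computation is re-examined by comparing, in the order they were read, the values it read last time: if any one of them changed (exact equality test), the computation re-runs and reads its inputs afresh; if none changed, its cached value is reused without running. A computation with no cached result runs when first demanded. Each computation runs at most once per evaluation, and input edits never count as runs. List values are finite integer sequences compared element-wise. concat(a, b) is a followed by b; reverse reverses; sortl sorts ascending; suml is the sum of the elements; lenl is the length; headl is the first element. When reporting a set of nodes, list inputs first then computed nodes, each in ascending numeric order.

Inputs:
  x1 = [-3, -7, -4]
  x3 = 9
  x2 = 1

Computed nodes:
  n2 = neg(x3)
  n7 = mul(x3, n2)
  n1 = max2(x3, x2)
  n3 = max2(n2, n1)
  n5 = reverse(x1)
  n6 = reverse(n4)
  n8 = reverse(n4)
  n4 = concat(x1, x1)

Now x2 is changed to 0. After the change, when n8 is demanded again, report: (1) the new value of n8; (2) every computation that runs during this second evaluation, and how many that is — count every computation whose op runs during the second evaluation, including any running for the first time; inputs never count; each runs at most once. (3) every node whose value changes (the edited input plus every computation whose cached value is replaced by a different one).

Initial pass — values computed on the first demand:
  n4 = concat([-3, -7, -4], [-3, -7, -4]) = [-3, -7, -4, -3, -7, -4]
  n8 = reverse([-3, -7, -4, -3, -7, -4]) = [-4, -7, -3, -4, -7, -3]

Second demand — change propagation:
  no demanded computation ever read x2, so the edit dirties nothing and nothing runs.

The important point: nothing the output needs ever reads x2, so the edit is invisible to it.

n8 now evaluates to [-4, -7, -3, -4, -7, -3].
Run set: none (0 run).
Changed values: x2.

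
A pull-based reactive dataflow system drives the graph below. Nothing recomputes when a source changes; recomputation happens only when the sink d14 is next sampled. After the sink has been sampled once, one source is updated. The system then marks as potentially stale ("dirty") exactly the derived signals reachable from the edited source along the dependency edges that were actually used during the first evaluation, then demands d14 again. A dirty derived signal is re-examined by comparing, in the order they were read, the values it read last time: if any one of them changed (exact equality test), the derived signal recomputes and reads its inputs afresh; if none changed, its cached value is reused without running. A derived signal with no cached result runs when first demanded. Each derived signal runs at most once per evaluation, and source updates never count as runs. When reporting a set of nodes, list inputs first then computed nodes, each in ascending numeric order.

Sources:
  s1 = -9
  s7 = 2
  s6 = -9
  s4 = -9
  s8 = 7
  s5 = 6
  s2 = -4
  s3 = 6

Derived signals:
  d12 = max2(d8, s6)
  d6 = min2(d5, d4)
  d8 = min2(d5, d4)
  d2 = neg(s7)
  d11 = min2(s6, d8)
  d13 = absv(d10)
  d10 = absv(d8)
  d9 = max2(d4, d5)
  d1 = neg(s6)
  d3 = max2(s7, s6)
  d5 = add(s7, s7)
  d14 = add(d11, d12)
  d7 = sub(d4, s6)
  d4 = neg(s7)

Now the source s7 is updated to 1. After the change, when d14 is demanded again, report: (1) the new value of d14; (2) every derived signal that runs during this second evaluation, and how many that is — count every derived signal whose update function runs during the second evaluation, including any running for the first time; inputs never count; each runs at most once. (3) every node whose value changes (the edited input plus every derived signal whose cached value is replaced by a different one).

New value of d14: -10.
Derived signals that run: d4, d5, d8, d11, d12, d14 — 6 in total.
Values that change: s7, d4, d5, d8, d12, d14.

First evaluation (everything demanded from the output):
  d4 = neg(2) = -2
  d5 = add(2, 2) = 4
  d8 = min2(4, -2) = -2
  d11 = min2(-9, -2) = -9
  d12 = max2(-2, -9) = -2
  d14 = add(-9, -2) = -11

Propagation after the edit:
  d4: runs — s7 2->1; result -1.
  d5: runs — s7 2->1; s7 2->1; result 2.
  d8: runs — d5 4->2; d4 -2->-1; result -1.
  d11: runs — d8 -2->-1; result -9 (same value as before).
  d12: runs — d8 -2->-1; result -1.
  d14: runs — d12 -2->-1; result -10.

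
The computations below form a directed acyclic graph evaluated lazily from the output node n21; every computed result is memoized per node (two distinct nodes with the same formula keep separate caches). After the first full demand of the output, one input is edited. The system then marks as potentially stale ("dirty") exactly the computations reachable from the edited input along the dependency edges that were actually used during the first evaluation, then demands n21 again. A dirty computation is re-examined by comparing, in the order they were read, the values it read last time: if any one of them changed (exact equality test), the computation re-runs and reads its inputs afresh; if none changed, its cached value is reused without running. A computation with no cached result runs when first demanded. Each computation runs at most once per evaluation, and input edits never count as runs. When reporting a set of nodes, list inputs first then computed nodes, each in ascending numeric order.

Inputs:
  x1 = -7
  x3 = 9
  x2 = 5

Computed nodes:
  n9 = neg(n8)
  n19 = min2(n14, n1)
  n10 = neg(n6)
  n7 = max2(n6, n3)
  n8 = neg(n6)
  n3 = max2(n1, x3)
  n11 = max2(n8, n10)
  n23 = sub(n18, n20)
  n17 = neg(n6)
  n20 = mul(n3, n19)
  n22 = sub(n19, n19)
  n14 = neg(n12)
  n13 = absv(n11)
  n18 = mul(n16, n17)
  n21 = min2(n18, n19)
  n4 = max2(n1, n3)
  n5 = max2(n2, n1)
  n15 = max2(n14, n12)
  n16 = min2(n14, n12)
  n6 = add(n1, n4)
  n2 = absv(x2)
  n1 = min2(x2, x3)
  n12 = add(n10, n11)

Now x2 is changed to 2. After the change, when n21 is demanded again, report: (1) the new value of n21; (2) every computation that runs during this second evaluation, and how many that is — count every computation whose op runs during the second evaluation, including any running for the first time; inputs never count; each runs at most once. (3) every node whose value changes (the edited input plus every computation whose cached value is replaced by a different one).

Demanding n21 again yields 2.
14 computations run: n1, n3, n4, n6, n8, n10, n11, n12, n14, n16, n17, n18, n19, n21.
The nodes whose values change: x2, n1, n6, n8, n10, n11, n12, n14, n16, n17, n18, n19, n21.

First demand of the output computes:
  n1 = min2(5, 9) = 5
  n3 = max2(5, 9) = 9
  n4 = max2(5, 9) = 9
  n6 = add(5, 9) = 14
  n8 = neg(14) = -14
  n10 = neg(14) = -14
  n11 = max2(-14, -14) = -14
  n12 = add(-14, -14) = -28
  n14 = neg(-28) = 28
  n16 = min2(28, -28) = -28
  n17 = neg(14) = -14
  n18 = mul(-28, -14) = 392
  n19 = min2(28, 5) = 5
  n21 = min2(392, 5) = 5

After the edit, cleaning proceeds:
  n1: a read changed (x2 5->2) — executes, giving 2.
  n3: a read changed (n1 5->2) — executes, giving 9 — identical to its old value.
  n4: a read changed (n1 5->2) — executes, giving 9 — identical to its old value.
  n6: a read changed (n1 5->2) — executes, giving 11.
  n8: a read changed (n6 14->11) — executes, giving -11.
  n10: a read changed (n6 14->11) — executes, giving -11.
  n11: a read changed (n8 -14->-11; n10 -14->-11) — executes, giving -11.
  n12: a read changed (n10 -14->-11; n11 -14->-11) — executes, giving -22.
  n14: a read changed (n12 -28->-22) — executes, giving 22.
  n16: a read changed (n14 28->22; n12 -28->-22) — executes, giving -22.
  n17: a read changed (n6 14->11) — executes, giving -11.
  n18: a read changed (n16 -28->-22; n17 -14->-11) — executes, giving 242.
  n19: a read changed (n14 28->22; n1 5->2) — executes, giving 2.
  n21: a read changed (n18 392->242; n19 5->2) — executes, giving 2.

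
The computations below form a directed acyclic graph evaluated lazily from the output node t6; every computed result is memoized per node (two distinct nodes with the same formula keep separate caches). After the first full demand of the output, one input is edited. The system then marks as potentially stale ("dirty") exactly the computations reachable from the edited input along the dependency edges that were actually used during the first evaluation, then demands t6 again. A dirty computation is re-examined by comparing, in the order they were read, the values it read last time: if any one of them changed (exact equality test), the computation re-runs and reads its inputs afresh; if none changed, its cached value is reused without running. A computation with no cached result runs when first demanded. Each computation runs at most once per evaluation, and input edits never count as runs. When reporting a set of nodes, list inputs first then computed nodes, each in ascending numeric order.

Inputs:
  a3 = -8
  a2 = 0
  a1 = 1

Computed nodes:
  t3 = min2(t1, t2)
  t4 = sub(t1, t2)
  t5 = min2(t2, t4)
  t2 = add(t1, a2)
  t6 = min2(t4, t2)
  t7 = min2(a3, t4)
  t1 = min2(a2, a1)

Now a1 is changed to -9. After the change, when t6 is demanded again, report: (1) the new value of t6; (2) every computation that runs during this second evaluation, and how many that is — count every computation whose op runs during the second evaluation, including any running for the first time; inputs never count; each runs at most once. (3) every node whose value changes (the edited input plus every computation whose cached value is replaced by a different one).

Demanding t6 again yields -9.
4 computations run: t1, t2, t4, t6.
The nodes whose values change: a1, t1, t2, t6.

First demand of the output computes:
  t1 = min2(0, 1) = 0
  t2 = add(0, 0) = 0
  t4 = sub(0, 0) = 0
  t6 = min2(0, 0) = 0

After the edit, cleaning proceeds:
  t1: a read changed (a1 1->-9) — executes, giving -9.
  t2: a read changed (t1 0->-9) — executes, giving -9.
  t4: a read changed (t1 0->-9; t2 0->-9) — executes, giving 0 — identical to its old value.
  t6: a read changed (t2 0->-9) — executes, giving -9.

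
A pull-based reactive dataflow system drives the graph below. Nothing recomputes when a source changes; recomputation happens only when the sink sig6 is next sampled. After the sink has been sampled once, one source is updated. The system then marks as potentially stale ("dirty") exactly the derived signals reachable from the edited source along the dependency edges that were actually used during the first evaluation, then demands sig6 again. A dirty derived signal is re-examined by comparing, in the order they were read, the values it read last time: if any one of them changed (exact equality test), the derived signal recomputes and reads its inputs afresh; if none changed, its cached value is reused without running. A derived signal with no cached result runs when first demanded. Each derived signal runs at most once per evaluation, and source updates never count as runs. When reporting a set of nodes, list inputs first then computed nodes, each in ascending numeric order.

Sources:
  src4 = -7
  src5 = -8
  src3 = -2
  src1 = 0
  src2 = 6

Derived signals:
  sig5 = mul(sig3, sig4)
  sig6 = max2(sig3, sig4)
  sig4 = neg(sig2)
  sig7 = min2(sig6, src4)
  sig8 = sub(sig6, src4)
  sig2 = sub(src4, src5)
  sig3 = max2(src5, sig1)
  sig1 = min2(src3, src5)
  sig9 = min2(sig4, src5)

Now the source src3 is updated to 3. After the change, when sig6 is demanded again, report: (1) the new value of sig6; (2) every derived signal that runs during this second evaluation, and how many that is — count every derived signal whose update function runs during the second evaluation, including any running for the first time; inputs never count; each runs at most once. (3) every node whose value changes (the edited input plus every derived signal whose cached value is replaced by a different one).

New value of sig6: -1.
Derived signals that run: sig1 — 1 in total.
Values that change: src3.
Key observation: the change is absorbed at sig1 — it re-runs but produces the same value, and the output's value is unchanged.

First evaluation (everything demanded from the output):
  sig1 = min2(-2, -8) = -8
  sig2 = sub(-7, -8) = 1
  sig3 = max2(-8, -8) = -8
  sig4 = neg(1) = -1
  sig6 = max2(-8, -1) = -1

Propagation after the edit:
  sig1: runs — src3 -2->3; result -8 (same value as before).
  sig3: checked — values it read are unchanged (src5 unchanged, sig1 unchanged); reused cached -8 without running.
  sig6: checked — values it read are unchanged (sig3 unchanged, sig4 unchanged); reused cached -1 without running.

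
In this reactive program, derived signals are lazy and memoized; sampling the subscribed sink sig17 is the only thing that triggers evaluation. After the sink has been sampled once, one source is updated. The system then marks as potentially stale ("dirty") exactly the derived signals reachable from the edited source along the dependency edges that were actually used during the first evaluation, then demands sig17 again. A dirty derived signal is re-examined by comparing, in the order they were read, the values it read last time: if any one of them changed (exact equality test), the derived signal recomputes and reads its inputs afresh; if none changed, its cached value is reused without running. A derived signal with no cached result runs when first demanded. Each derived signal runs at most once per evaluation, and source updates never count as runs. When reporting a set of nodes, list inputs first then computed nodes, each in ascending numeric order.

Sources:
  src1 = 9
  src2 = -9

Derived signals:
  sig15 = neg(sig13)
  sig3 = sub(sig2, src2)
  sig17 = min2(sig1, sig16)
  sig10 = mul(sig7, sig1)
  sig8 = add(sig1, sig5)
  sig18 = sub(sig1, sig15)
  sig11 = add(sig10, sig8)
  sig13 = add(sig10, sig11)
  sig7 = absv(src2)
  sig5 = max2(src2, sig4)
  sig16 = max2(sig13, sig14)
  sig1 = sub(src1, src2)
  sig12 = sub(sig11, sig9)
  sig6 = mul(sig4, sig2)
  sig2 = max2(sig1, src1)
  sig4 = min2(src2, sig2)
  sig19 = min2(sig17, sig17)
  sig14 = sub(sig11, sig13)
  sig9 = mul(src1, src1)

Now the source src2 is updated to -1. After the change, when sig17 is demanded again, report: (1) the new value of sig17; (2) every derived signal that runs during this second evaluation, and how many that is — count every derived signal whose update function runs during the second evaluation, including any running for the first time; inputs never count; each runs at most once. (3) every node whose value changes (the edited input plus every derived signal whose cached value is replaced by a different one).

First demand of the output computes:
  sig1 = sub(9, -9) = 18
  sig2 = max2(18, 9) = 18
  sig4 = min2(-9, 18) = -9
  sig5 = max2(-9, -9) = -9
  sig7 = absv(-9) = 9
  sig8 = add(18, -9) = 9
  sig10 = mul(9, 18) = 162
  sig11 = add(162, 9) = 171
  sig13 = add(162, 171) = 333
  sig14 = sub(171, 333) = -162
  sig16 = max2(333, -162) = 333
  sig17 = min2(18, 333) = 18

After the edit, cleaning proceeds:
  sig1: a read changed (src2 -9->-1) — executes, giving 10.
  sig2: a read changed (sig1 18->10) — executes, giving 10.
  sig4: a read changed (src2 -9->-1; sig2 18->10) — executes, giving -1.
  sig5: a read changed (src2 -9->-1; sig4 -9->-1) — executes, giving -1.
  sig7: a read changed (src2 -9->-1) — executes, giving 1.
  sig8: a read changed (sig1 18->10; sig5 -9->-1) — executes, giving 9 — identical to its old value.
  sig10: a read changed (sig7 9->1; sig1 18->10) — executes, giving 10.
  sig11: a read changed (sig10 162->10) — executes, giving 19.
  sig13: a read changed (sig10 162->10; sig11 171->19) — executes, giving 29.
  sig14: a read changed (sig11 171->19; sig13 333->29) — executes, giving -10.
  sig16: a read changed (sig13 333->29; sig14 -162->-10) — executes, giving 29.
  sig17: a read changed (sig1 18->10; sig16 333->29) — executes, giving 10.

Demanding sig17 again yields 10.
12 derived signals run: sig1, sig2, sig4, sig5, sig7, sig8, sig10, sig11, sig13, sig14, sig16, sig17.
The nodes whose values change: src2, sig1, sig2, sig4, sig5, sig7, sig10, sig11, sig13, sig14, sig16, sig17.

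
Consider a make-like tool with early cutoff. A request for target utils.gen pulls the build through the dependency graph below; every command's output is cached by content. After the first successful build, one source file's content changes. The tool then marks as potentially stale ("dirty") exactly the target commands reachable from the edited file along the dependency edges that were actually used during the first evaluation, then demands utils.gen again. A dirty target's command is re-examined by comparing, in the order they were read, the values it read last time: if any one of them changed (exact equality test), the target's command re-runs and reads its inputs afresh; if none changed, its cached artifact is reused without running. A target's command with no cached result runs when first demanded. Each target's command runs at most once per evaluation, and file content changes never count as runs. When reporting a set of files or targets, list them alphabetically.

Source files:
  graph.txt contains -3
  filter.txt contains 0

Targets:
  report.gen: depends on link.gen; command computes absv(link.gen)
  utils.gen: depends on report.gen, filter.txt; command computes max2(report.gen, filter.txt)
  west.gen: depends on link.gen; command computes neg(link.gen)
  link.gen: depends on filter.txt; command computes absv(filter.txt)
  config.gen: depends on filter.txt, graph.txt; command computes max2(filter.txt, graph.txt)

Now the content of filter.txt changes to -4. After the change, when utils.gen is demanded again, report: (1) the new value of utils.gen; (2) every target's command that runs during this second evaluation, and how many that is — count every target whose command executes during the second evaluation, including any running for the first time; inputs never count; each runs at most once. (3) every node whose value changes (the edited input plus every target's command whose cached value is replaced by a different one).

Demanding utils.gen again yields 4.
3 target commands run: link.gen, report.gen, utils.gen.
The nodes whose values change: filter.txt, link.gen, report.gen, utils.gen.

First demand of the output computes:
  link.gen = absv(0) = 0
  report.gen = absv(0) = 0
  utils.gen = max2(0, 0) = 0

After the edit, cleaning proceeds:
  link.gen: a read changed (filter.txt 0->-4) — executes, giving 4.
  report.gen: a read changed (link.gen 0->4) — executes, giving 4.
  utils.gen: a read changed (report.gen 0->4; filter.txt 0->-4) — executes, giving 4.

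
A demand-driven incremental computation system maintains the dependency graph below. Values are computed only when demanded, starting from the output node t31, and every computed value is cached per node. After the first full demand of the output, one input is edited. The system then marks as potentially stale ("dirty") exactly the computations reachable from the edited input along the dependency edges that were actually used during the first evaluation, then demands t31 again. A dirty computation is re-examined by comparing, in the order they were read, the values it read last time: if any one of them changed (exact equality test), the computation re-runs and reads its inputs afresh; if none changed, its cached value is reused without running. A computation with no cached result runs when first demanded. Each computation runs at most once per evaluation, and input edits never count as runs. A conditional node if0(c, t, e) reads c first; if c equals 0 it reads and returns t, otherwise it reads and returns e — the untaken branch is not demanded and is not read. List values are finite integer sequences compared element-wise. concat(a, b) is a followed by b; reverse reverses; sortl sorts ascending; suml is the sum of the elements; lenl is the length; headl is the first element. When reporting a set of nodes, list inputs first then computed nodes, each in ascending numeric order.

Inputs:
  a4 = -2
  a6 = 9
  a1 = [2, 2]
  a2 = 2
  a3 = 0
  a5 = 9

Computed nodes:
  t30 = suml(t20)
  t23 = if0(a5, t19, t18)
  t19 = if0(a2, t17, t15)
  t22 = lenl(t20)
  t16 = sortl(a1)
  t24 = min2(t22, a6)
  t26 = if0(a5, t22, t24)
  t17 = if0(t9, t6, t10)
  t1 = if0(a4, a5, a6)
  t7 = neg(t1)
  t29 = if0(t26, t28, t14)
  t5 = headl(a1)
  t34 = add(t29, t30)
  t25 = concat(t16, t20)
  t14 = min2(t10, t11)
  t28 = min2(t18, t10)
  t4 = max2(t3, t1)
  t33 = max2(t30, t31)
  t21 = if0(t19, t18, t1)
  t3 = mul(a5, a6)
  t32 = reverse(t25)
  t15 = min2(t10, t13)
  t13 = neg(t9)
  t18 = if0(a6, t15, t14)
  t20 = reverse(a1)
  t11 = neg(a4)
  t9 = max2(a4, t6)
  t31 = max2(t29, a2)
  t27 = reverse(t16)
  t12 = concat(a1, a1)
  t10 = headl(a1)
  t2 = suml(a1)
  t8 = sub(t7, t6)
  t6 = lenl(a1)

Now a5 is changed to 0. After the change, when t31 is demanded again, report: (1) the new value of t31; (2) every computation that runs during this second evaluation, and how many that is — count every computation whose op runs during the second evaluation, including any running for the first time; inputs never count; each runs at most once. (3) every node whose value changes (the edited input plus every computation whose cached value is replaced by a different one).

New value of t31: 2.
Computations that run: t26 — 1 in total.
Values that change: a5.
Key observation: the change is absorbed at t26 — it re-runs but produces the same value, and the output's value is unchanged.

First evaluation (everything demanded from the output):
  t10 = headl([2, 2]) = 2
  t11 = neg(-2) = 2
  t14 = min2(2, 2) = 2
  t20 = reverse([2, 2]) = [2, 2]
  t22 = lenl([2, 2]) = 2
  t24 = min2(2, 9) = 2
  t26 = if0(a5=9 -> else branch t24) = 2
  t29 = if0(t26=2 -> else branch t14) = 2
  t31 = max2(2, 2) = 2

Propagation after the edit:
  t26: runs — a5 9->0; result 2 (same value as before).
  t29: checked — values it read are unchanged (t26 unchanged, t14 unchanged); reused cached 2 without running.
  t31: checked — values it read are unchanged (t29 unchanged, a2 unchanged); reused cached 2 without running.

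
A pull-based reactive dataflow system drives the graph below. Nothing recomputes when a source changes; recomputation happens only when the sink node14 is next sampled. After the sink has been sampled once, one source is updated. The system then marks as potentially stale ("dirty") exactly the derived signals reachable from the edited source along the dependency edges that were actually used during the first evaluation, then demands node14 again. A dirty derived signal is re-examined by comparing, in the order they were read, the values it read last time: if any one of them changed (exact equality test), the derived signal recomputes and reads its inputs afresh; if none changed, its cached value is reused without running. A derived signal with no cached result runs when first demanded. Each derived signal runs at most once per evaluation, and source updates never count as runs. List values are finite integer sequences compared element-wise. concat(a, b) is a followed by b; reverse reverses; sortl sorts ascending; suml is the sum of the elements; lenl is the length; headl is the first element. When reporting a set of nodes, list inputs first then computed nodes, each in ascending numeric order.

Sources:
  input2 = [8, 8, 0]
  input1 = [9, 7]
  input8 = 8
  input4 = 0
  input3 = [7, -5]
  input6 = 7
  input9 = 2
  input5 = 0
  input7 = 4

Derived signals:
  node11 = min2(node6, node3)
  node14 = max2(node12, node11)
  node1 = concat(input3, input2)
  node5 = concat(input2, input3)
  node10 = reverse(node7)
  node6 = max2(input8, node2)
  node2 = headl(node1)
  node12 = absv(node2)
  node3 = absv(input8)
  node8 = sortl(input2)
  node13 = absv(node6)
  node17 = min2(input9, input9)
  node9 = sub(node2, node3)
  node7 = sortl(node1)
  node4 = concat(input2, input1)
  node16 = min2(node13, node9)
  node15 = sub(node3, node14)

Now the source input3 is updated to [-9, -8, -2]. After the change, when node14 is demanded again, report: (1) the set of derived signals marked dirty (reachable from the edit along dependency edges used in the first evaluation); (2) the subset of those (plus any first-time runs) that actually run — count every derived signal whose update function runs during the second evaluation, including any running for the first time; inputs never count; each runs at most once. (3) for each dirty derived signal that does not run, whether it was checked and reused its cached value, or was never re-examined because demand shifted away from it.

Marked dirty: node1, node2, node6, node11, node12, node14.
Derived signals that run: node1, node2, node6, node12, node14 — 5 in total.
Checked but reused from cache: node11.
Key observation: the cutoff stops propagation at node11 — its inputs' values are unchanged, so it reuses its cache.

First evaluation (everything demanded from the output):
  node1 = concat([7, -5], [8, 8, 0]) = [7, -5, 8, 8, 0]
  node2 = headl([7, -5, 8, 8, 0]) = 7
  node3 = absv(8) = 8
  node6 = max2(8, 7) = 8
  node11 = min2(8, 8) = 8
  node12 = absv(7) = 7
  node14 = max2(7, 8) = 8

Propagation after the edit:
  node1: runs — input3 [7, -5]->[-9, -8, -2]; result [-9, -8, -2, 8, 8, 0].
  node2: runs — node1 [7, -5, 8, 8, 0]->[-9, -8, -2, 8, 8, 0]; result -9.
  node6: runs — node2 7->-9; result 8 (same value as before).
  node11: checked — values it read are unchanged (node6 unchanged, node3 unchanged); reused cached 8 without running.
  node12: runs — node2 7->-9; result 9.
  node14: runs — node12 7->9; result 9.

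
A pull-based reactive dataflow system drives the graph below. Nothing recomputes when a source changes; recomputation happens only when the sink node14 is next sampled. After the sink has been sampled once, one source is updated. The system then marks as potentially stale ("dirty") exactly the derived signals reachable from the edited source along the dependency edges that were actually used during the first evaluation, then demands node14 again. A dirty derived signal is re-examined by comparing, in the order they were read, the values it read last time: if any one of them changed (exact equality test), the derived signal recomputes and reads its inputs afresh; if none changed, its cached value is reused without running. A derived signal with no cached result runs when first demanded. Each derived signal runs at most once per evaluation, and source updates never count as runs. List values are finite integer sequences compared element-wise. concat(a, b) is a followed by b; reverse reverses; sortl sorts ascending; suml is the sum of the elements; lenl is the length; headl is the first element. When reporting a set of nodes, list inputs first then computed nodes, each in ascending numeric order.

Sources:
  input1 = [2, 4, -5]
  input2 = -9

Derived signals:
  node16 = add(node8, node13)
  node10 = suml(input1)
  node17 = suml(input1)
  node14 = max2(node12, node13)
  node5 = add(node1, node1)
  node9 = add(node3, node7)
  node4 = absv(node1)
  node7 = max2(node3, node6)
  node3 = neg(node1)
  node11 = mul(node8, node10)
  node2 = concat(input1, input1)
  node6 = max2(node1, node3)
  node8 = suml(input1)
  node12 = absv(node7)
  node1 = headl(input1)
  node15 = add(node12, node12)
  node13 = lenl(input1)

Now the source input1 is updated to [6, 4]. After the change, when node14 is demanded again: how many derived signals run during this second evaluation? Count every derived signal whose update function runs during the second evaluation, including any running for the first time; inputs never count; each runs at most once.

Derived signals that run: node1, node3, node6, node7, node12, node13, node14 — 7 in total.

First evaluation (everything demanded from the output):
  node1 = headl([2, 4, -5]) = 2
  node3 = neg(2) = -2
  node6 = max2(2, -2) = 2
  node7 = max2(-2, 2) = 2
  node12 = absv(2) = 2
  node13 = lenl([2, 4, -5]) = 3
  node14 = max2(2, 3) = 3

Propagation after the edit:
  node1: runs — input1 [2, 4, -5]->[6, 4]; result 6.
  node3: runs — node1 2->6; result -6.
  node6: runs — node1 2->6; node3 -2->-6; result 6.
  node7: runs — node3 -2->-6; node6 2->6; result 6.
  node12: runs — node7 2->6; result 6.
  node13: runs — input1 [2, 4, -5]->[6, 4]; result 2.
  node14: runs — node12 2->6; node13 3->2; result 6.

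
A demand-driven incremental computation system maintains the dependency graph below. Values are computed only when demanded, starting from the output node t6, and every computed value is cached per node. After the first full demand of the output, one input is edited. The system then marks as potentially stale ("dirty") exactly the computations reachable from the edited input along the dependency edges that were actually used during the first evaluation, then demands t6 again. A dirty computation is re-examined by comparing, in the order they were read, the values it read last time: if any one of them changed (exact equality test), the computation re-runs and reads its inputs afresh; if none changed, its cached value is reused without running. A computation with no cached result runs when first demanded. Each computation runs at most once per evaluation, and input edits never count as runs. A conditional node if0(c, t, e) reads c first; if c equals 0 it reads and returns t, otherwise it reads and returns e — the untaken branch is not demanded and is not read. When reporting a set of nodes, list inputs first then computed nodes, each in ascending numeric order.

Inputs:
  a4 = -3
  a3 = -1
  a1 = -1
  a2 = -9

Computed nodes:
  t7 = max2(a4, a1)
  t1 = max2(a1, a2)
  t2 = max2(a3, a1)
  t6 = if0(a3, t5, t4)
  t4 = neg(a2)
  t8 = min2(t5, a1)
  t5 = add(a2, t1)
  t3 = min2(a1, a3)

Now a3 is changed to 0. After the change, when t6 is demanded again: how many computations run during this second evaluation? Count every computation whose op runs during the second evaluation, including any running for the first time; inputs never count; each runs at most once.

First evaluation (everything demanded from the output):
  t4 = neg(-9) = 9
  t6 = if0(a3=-1 -> else branch t4) = 9

Propagation after the edit:
  t1: demanded for the first time — runs, produces -1.
  t5: demanded for the first time — runs, produces -10.
  t6: runs — a3 -1->0; result -10.

Key observation: a condition flipped, so demand reaches new nodes — t1, t5 run for the first time.

Computations that run: t1, t5, t6 — 3 in total.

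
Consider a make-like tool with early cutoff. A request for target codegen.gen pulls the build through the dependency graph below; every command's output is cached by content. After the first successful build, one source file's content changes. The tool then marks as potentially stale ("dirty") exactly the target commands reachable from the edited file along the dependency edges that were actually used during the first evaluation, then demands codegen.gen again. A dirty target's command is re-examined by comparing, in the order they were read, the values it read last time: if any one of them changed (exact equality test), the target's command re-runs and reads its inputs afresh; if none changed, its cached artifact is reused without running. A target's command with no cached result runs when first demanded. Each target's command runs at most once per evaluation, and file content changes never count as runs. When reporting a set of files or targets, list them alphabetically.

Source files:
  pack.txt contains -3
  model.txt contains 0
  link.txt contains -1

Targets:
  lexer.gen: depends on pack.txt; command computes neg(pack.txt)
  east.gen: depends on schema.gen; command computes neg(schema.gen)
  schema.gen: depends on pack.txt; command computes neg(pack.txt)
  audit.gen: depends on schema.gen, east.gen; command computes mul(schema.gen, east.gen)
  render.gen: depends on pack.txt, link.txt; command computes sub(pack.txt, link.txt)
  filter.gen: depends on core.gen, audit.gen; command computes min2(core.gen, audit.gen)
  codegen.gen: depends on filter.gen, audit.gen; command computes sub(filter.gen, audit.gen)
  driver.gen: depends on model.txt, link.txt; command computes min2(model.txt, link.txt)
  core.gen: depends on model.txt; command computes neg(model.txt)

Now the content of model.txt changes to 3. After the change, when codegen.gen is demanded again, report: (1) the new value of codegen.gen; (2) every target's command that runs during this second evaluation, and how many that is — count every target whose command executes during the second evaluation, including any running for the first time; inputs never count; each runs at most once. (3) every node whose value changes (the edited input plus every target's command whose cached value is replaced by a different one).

Demanding codegen.gen again yields 0.
2 target commands run: core.gen, filter.gen.
The nodes whose values change: core.gen, model.txt.
Note the absorption at filter.gen: it re-runs yet its value is the same, leaving the output's value untouched.

First demand of the output computes:
  core.gen = neg(0) = 0
  schema.gen = neg(-3) = 3
  east.gen = neg(3) = -3
  audit.gen = mul(3, -3) = -9
  filter.gen = min2(0, -9) = -9
  codegen.gen = sub(-9, -9) = 0

After the edit, cleaning proceeds:
  core.gen: a read changed (model.txt 0->3) — executes, giving -3.
  filter.gen: a read changed (core.gen 0->-3) — executes, giving -9 — identical to its old value.
  codegen.gen: dirty, but its reads are unchanged (filter.gen unchanged, audit.gen unchanged); cached 0 stands.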